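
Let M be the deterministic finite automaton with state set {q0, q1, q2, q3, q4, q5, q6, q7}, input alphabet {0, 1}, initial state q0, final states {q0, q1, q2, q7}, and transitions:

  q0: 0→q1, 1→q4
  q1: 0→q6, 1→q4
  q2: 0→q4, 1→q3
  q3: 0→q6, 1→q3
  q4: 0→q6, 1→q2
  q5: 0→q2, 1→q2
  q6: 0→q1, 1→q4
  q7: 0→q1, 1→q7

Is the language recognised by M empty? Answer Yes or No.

The empty string ε is accepted: the run q0 ends in the accepting state q0.
Since at least one string is accepted, L(M) is not empty.

No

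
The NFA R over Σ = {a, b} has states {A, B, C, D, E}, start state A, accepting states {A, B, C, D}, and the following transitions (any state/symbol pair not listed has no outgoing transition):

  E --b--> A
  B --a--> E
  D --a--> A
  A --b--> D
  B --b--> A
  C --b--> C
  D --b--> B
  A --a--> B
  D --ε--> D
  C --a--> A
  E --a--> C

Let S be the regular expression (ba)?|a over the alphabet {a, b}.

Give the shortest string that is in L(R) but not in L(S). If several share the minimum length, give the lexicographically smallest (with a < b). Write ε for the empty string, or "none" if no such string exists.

b

The string b is accepted by R but not by S.
No shorter string lies in the difference, and b is the lexicographically first length-1 string in L(R) \ L(S).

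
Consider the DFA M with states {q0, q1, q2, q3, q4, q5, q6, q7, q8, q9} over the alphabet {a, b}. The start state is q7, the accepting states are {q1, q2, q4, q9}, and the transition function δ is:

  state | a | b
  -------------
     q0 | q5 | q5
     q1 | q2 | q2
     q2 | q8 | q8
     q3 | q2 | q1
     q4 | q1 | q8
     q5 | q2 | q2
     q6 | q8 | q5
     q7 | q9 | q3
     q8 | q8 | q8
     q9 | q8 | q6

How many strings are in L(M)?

7

The useful subgraph on states {q1, q2, q3, q5, q6, q7, q9} is acyclic, so L(M) is finite; the longest accepting path visits 5 useful states, giving maximum string length 4.
Counting accepting paths from q7 by length: 1 of length 1, 2 of length 2, 2 of length 3, 2 of length 4. Total 7.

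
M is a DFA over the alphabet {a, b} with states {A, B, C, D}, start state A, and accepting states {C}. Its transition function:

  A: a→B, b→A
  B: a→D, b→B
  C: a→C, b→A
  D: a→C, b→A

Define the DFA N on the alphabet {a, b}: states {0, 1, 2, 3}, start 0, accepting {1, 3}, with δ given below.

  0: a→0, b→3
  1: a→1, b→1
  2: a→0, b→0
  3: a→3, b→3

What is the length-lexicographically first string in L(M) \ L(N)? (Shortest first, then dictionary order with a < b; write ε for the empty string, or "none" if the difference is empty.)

aaa

The string aaa is accepted by M but not by N.
No shorter string lies in the difference, and aaa is the lexicographically first length-3 string in L(M) \ L(N).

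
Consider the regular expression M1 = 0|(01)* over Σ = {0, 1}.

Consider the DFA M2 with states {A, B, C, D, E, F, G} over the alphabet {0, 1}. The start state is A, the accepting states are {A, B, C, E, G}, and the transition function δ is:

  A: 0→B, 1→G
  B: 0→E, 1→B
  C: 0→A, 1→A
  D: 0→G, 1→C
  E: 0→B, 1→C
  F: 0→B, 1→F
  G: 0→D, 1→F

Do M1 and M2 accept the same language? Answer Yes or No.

The string 1 is accepted by M2 but rejected by M1.
So L(M1) ≠ L(M2).

No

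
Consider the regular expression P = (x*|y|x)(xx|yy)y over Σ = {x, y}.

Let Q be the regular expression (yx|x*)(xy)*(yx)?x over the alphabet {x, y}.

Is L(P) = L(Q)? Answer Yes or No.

No

The string xxy is accepted by P but rejected by Q.
So L(P) ≠ L(Q).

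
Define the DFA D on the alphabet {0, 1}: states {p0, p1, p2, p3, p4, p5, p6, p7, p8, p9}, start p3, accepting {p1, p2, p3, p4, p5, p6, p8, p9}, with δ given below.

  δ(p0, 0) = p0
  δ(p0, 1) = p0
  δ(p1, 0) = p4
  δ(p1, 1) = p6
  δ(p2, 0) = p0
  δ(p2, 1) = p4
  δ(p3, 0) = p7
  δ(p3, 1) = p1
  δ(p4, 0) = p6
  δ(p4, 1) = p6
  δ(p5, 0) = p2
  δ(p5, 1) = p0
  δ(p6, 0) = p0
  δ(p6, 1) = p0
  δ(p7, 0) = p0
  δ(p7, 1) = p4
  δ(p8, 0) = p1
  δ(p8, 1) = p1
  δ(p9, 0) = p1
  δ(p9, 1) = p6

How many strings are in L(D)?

9

The useful subgraph on states {p1, p3, p4, p6, p7} is acyclic, so L(D) is finite; the longest accepting path visits 4 useful states, giving maximum string length 3.
Counting accepting paths from p3 by length: 1 of length 0, 1 of length 1, 3 of length 2, 4 of length 3. Total 9.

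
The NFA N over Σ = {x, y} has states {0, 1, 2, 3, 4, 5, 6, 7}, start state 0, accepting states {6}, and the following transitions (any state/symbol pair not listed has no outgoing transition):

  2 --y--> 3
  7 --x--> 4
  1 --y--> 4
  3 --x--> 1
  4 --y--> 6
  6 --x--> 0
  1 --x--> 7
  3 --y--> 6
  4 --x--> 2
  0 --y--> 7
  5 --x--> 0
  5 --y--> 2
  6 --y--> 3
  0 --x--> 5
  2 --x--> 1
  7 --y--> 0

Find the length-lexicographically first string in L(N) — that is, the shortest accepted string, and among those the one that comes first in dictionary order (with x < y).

yxy

A breadth-first search from 0 reaches an accepting state first via the path 0 → 7 → 4 → 6 on input yxy.
No string of length < 3 is accepted (BFS exhausts all shorter strings without reaching an accepting state), and yxy is the lexicographically least accepting string of length 3.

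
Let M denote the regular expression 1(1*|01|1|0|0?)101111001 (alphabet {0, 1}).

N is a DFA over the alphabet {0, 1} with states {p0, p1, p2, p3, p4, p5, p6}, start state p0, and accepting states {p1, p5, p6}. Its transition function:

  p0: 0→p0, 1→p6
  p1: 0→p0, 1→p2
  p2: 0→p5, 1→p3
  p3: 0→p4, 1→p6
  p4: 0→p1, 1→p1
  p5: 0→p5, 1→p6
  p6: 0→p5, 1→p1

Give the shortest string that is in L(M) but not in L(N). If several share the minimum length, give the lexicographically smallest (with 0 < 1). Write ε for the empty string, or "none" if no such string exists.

1101111001

The string 1101111001 is accepted by M but not by N.
No shorter string lies in the difference, and 1101111001 is the lexicographically first length-10 string in L(M) \ L(N).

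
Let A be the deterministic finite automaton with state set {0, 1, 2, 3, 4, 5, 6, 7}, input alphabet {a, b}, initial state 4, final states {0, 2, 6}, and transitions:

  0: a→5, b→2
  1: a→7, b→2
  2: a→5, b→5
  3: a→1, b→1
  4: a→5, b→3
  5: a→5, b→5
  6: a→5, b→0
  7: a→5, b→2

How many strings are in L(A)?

The useful subgraph on states {1, 2, 3, 4, 7} is acyclic, so L(A) is finite; the longest accepting path visits 5 useful states, giving maximum string length 4.
Counting accepting paths from 4 by length: 2 of length 3, 2 of length 4. Total 4.

4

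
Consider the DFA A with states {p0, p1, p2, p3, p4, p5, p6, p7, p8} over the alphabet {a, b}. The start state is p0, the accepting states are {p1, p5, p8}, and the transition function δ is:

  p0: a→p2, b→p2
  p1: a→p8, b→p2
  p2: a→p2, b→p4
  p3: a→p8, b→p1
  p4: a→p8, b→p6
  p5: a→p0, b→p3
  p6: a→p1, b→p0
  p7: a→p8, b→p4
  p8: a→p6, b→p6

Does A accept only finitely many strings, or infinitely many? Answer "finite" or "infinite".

State p2 is reachable from the start and can reach an accepting state, and it lies on the cycle p2 → p2.
Traversing that cycle any number of times yields accepted strings of unbounded length, so the language is infinite.

infinite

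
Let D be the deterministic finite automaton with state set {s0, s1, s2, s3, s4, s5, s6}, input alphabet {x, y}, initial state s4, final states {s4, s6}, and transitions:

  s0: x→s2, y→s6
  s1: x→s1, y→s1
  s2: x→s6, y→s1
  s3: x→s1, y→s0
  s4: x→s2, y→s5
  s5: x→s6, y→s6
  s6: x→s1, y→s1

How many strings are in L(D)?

4

The useful subgraph on states {s2, s4, s5, s6} is acyclic, so L(D) is finite; the longest accepting path visits 3 useful states, giving maximum string length 2.
Counting accepting paths from s4 by length: 1 of length 0, 3 of length 2. Total 4.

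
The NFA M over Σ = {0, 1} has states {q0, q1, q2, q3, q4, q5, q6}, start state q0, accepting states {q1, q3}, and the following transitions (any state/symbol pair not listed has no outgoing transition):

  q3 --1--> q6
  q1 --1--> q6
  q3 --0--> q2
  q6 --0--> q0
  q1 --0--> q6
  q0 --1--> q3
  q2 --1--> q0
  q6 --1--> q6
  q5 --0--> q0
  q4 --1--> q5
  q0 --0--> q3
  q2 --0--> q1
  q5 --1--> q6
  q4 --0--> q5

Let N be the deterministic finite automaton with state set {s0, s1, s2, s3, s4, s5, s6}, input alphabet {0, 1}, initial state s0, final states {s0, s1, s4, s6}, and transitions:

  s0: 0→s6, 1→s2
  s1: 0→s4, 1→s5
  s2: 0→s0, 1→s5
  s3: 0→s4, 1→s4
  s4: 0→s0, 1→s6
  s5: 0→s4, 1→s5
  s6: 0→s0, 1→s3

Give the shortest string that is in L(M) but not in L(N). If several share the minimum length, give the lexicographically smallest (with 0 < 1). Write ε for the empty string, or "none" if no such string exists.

1

The string 1 is accepted by M but not by N.
No shorter string lies in the difference, and 1 is the lexicographically first length-1 string in L(M) \ L(N).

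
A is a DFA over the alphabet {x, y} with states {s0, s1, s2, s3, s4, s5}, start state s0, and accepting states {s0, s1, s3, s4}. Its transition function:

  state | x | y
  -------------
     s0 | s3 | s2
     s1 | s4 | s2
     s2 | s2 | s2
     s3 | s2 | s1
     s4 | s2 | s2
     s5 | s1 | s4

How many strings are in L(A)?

The useful subgraph on states {s0, s1, s3, s4} is acyclic, so L(A) is finite; the longest accepting path visits 4 useful states, giving maximum string length 3.
Counting accepting paths from s0 by length: 1 of length 0, 1 of length 1, 1 of length 2, 1 of length 3. Total 4.

4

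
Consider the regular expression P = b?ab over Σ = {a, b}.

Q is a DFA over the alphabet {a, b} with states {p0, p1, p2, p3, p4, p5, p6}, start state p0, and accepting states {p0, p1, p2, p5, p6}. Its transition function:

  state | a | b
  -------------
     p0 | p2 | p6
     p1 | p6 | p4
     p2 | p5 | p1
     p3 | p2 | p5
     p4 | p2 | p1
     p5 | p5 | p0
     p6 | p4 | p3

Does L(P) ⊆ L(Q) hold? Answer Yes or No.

Yes

Converting the expression P to a DFA (subset construction, then merging equivalent states) gives the minimal DFA with states {r0, r1, r2, r3, r4}, start state r0, accepting states {r4} and transitions r0: a→r1, b→r2; r1: a→r3, b→r4; r2: a→r1, b→r3; r3: a→r3, b→r3; r4: a→r3, b→r3.
Exploring the product automaton P × Q from the start pair (r0, p0), following both machines on each input symbol, reaches 12 state pairs: (r0, p0), (r1, p2), (r2, p6), (r3, p5), (r4, p1), (r1, p4), (r3, p3), (r3, p0), (r3, p6), (r3, p4), (r3, p2), (r3, p1).
P accepts in {r4} and Q accepts in {p0, p1, p2, p5, p6}. The reachable pairs whose P-component is accepting are (r4, p1); in each of them the Q-component is accepting too, so the product for L(P) \ L(Q) (P-component accepting, Q-component rejecting) has no reachable accepting pair and the difference is empty.
Hence every string in L(P) is also in L(Q).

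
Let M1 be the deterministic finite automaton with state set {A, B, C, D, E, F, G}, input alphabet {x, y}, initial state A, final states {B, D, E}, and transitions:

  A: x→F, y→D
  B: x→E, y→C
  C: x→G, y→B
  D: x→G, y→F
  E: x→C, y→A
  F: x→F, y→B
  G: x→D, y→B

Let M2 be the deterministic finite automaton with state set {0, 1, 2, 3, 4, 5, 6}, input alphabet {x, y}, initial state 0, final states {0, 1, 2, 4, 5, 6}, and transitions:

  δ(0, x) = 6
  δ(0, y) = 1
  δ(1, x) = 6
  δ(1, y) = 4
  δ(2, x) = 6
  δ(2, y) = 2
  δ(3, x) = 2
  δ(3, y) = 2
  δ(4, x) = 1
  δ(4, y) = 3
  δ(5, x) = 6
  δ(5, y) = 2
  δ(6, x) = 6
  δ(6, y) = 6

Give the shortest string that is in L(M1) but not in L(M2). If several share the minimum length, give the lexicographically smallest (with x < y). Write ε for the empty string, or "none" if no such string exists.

yyy

The string yyy is accepted by M1 but not by M2.
No shorter string lies in the difference, and yyy is the lexicographically first length-3 string in L(M1) \ L(M2).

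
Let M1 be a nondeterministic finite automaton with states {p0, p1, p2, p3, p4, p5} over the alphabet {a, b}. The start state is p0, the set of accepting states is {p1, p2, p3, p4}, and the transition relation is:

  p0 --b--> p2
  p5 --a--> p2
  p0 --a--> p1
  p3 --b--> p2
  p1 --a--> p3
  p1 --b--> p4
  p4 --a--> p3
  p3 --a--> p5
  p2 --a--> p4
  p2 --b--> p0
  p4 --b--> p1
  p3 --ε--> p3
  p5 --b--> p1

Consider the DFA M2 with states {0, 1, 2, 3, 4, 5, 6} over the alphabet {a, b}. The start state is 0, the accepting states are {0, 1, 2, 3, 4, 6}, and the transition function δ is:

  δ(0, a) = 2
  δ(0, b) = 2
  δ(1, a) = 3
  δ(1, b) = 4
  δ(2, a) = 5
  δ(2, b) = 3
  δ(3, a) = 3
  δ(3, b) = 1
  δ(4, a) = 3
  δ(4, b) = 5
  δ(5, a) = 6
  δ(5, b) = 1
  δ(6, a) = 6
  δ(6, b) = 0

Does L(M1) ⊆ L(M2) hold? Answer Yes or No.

No

The string aa is in L(M1) but not in L(M2).
So L(M1) ⊄ L(M2).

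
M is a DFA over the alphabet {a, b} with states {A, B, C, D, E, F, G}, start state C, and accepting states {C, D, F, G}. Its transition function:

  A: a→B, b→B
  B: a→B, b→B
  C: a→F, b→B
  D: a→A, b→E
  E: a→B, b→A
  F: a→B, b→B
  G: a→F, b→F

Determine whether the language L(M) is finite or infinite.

The useful states (reachable from C and able to reach an accepting state) are {C, F}.
Restricted to these states the transition graph has no cycle, so every accepting path has bounded length and L is finite.

finite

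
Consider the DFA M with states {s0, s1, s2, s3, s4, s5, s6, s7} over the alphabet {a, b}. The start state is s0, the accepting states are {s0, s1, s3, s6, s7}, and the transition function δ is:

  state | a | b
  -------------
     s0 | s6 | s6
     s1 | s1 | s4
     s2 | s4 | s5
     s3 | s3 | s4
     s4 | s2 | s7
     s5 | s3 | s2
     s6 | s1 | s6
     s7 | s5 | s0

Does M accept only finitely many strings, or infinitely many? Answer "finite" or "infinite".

State s1 is reachable from the start and can reach an accepting state, and it lies on the cycle s1 → s1.
Traversing that cycle any number of times yields accepted strings of unbounded length, so the language is infinite.

infinite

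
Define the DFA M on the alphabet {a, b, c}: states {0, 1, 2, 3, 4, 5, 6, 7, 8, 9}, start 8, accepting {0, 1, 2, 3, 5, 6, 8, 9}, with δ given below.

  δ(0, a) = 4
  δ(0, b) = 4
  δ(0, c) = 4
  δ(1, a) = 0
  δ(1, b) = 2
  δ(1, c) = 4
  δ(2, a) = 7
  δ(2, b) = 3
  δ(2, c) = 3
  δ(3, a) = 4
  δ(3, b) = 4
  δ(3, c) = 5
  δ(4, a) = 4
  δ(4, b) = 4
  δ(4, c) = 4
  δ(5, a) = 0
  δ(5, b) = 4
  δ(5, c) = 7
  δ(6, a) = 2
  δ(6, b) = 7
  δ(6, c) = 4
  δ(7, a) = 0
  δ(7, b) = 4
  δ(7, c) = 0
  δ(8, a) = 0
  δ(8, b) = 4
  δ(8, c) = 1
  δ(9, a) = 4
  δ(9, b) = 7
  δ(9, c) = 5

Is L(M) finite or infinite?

finite

The useful states (reachable from 8 and able to reach an accepting state) are {0, 1, 2, 3, 5, 7, 8}.
Restricted to these states the transition graph has no cycle, so every accepting path has bounded length and L is finite.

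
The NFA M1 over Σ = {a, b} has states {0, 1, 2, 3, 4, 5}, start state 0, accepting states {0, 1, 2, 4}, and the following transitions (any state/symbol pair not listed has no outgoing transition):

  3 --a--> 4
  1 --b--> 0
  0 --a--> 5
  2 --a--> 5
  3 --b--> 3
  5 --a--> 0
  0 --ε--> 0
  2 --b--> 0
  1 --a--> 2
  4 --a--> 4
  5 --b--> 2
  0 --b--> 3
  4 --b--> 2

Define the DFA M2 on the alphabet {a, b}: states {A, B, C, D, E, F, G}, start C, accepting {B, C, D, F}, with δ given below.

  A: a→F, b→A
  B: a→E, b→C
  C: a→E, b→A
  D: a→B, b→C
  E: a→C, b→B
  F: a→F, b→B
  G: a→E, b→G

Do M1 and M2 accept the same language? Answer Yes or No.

Exploring the product automaton M1 × M2 from the start pair (0, C), following both machines on each input symbol, reaches 5 state pairs: (0, C), (5, E), (3, A), (2, B), (4, F).
M1 accepts in {0, 1, 2, 4} and M2 accepts in {B, C, D, F}. In every reachable pair the two components are either both accepting — (0, C), (2, B), (4, F) — or both non-accepting, so no string is accepted by exactly one of the machines: L(M1) \ L(M2) and L(M2) \ L(M1) are both empty.
Hence every string is accepted by M1 iff it is accepted by M2, and the two languages coincide.

Yes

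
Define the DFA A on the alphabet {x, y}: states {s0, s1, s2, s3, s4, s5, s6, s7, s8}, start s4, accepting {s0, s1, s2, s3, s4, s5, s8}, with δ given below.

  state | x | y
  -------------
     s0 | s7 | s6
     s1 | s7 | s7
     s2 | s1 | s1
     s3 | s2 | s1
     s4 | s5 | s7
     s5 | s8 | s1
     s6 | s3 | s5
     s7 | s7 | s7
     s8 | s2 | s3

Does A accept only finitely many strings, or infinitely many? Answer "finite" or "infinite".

The useful states (reachable from s4 and able to reach an accepting state) are {s1, s2, s3, s4, s5, s8}.
Restricted to these states the transition graph has no cycle, so every accepting path has bounded length and L is finite.

finite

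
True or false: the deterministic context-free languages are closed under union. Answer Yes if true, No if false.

No

{aⁿbⁿ : n≥0} and {aⁿb²ⁿ : n≥0} are each accepted by a deterministic PDA (push the a's; pop one per b, respectively one per two b's), but their union U is not. Suppose a DPDA M accepted U. Being deterministic, M has a single run on aⁿb²ⁿ, and since aⁿbⁿ ∈ U that run passes through an accepting configuration right after consuming the prefix aⁿbⁿ and then goes on to accept again after n more b's. Build an ordinary (nondeterministic) PDA M′ that simulates M on a's and b's and, at any moment when M is in an accepting state, may switch to a second mode in which it reads only c's, feeding each c to M as a b; M′ accepts when M does. Then M′ accepts aⁱbʲcᵏ (k≥1) exactly when both aⁱbʲ ∈ U and aⁱbʲ⁺ᵏ ∈ U, and checking the four cases (i=j or j=2i, combined with j+k=i or j+k=2i) leaves only i=j=k: so L(M′) ∩ a*b*c⁺ = {aⁿbⁿcⁿ : n≥1} would be context-free, which it is not (pumping lemma) — contradiction. (The union is an unambiguous CFL; it is determinism, not unambiguity, that fails.)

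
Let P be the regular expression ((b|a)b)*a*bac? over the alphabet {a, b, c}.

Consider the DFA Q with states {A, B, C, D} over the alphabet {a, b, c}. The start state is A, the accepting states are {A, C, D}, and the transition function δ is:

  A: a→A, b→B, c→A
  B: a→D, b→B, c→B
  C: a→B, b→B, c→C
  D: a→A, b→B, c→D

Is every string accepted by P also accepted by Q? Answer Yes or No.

Converting the expression P to a DFA (subset construction, then merging equivalent states) gives the minimal DFA with states {p0, p1, p2, p3, p4, p5, p6, p7, p8, p9}, start state p0, accepting states {p6, p8, p9} and transitions p0: a→p1, b→p2, c→p3; p1: a→p4, b→p5, c→p3; p2: a→p6, b→p0, c→p3; p3: a→p3, b→p3, c→p3; p4: a→p4, b→p7, c→p3; p5: a→p8, b→p2, c→p3; p6: a→p3, b→p3, c→p9; p7: a→p6, b→p3, c→p3; p8: a→p4, b→p5, c→p9; p9: a→p3, b→p3, c→p3.
Exploring the product automaton P × Q from the start pair (p0, A), following both machines on each input symbol, reaches 14 state pairs: (p0, A), (p1, A), (p2, B), (p3, A), (p4, A), (p5, B), (p6, D), (p0, B), (p3, B), (p7, B), (p8, D), (p9, D), (p1, D), (p3, D).
P accepts in {p6, p8, p9} and Q accepts in {A, C, D}. The reachable pairs whose P-component is accepting are (p6, D), (p8, D), (p9, D); in each of them the Q-component is accepting too, so the product for L(P) \ L(Q) (P-component accepting, Q-component rejecting) has no reachable accepting pair and the difference is empty.
Hence every string in L(P) is also in L(Q).

Yes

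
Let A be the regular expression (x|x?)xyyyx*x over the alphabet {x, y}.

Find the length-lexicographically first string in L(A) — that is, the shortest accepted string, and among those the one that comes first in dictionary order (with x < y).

xyyyx

By inspection of the expression, no string of length less than 5 matches, and xyyyx is the lexicographically first match of length 5.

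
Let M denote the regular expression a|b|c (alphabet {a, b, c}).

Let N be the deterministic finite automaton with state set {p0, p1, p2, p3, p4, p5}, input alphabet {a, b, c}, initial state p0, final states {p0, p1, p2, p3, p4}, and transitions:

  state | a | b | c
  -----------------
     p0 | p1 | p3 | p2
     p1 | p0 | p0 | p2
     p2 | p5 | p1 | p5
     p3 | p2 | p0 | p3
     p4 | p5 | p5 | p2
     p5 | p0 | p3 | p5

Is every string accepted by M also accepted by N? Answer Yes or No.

Converting the expression M to a DFA (subset construction, then merging equivalent states) gives the minimal DFA with states {m0, m1, m2}, start state m0, accepting states {m1} and transitions m0: a→m1, b→m1, c→m1; m1: a→m2, b→m2, c→m2; m2: a→m2, b→m2, c→m2.
Exploring the product automaton M × N from the start pair (m0, p0), following both machines on each input symbol, reaches 9 state pairs: (m0, p0), (m1, p1), (m1, p3), (m1, p2), (m2, p0), (m2, p2), (m2, p3), (m2, p5), (m2, p1).
M accepts in {m1} and N accepts in {p0, p1, p2, p3, p4}. The reachable pairs whose M-component is accepting are (m1, p1), (m1, p3), (m1, p2); in each of them the N-component is accepting too, so the product for L(M) \ L(N) (M-component accepting, N-component rejecting) has no reachable accepting pair and the difference is empty.
Hence every string in L(M) is also in L(N).

Yes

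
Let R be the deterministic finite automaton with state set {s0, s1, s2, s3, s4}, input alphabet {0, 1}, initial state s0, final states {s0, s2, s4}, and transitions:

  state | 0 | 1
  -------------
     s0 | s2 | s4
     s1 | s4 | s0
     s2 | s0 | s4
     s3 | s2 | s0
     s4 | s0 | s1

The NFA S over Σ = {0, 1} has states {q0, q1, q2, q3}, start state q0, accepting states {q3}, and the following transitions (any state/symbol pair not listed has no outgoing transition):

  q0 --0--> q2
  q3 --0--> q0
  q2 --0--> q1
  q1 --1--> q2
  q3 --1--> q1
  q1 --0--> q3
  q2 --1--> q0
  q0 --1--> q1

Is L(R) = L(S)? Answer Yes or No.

The empty string ε is accepted by R but rejected by S.
So L(R) ≠ L(S).

No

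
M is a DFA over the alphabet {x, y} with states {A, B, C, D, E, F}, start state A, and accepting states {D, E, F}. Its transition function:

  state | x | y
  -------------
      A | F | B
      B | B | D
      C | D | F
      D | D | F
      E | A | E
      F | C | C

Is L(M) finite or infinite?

infinite

State B is reachable from the start and can reach an accepting state, and it lies on the cycle B → B.
Traversing that cycle any number of times yields accepted strings of unbounded length, so the language is infinite.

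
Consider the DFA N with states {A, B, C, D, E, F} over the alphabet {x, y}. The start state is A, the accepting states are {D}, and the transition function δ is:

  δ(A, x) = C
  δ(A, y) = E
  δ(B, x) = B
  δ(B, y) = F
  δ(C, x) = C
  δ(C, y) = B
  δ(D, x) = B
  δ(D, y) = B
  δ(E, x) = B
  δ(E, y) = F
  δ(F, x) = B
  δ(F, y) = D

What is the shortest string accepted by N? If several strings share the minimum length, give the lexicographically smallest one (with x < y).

A breadth-first search from A reaches an accepting state first via the path A → E → F → D on input yyy.
No string of length < 3 is accepted (BFS exhausts all shorter strings without reaching an accepting state), and yyy is the lexicographically least accepting string of length 3.

yyy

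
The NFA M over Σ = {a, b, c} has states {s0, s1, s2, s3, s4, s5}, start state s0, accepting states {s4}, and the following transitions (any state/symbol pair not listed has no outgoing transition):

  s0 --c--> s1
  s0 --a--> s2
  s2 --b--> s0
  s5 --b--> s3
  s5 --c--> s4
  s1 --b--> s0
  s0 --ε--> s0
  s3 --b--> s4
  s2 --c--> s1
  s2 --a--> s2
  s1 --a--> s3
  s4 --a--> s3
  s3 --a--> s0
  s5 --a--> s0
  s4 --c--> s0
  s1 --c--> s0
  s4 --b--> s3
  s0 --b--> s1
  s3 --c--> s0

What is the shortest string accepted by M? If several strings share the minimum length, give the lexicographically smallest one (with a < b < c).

bab

A breadth-first search from s0 reaches an accepting state first via the path s0 → s1 → s3 → s4 on input bab.
No string of length < 3 is accepted (BFS exhausts all shorter strings without reaching an accepting state), and bab is the lexicographically least accepting string of length 3.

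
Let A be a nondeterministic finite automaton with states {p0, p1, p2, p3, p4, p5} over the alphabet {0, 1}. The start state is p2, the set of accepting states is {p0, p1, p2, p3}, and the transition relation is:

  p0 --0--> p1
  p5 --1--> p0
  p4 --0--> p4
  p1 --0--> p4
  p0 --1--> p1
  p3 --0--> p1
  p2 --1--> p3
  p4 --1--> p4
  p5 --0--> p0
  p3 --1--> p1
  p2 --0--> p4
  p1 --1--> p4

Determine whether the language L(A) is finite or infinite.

finite

The useful states (reachable from p2 and able to reach an accepting state) are {p1, p2, p3}.
Restricted to these states the transition graph has no cycle, so every accepting path has bounded length and L is finite.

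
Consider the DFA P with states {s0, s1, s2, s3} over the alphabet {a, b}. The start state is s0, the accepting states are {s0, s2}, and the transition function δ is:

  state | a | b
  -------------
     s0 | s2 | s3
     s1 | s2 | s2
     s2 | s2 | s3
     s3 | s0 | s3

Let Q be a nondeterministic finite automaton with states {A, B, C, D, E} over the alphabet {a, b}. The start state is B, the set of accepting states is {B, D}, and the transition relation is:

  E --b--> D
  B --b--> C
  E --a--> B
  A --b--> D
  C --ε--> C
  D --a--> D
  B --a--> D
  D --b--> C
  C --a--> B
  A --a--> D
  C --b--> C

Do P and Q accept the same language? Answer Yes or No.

Exploring the product automaton P × Q from the start pair (s0, B), following both machines on each input symbol, reaches 3 state pairs: (s0, B), (s2, D), (s3, C).
P accepts in {s0, s2} and Q accepts in {B, D}. In every reachable pair the two components are either both accepting — (s0, B), (s2, D) — or both non-accepting, so no string is accepted by exactly one of the machines: L(P) \ L(Q) and L(Q) \ L(P) are both empty.
Hence every string is accepted by P iff it is accepted by Q, and the two languages coincide.

Yes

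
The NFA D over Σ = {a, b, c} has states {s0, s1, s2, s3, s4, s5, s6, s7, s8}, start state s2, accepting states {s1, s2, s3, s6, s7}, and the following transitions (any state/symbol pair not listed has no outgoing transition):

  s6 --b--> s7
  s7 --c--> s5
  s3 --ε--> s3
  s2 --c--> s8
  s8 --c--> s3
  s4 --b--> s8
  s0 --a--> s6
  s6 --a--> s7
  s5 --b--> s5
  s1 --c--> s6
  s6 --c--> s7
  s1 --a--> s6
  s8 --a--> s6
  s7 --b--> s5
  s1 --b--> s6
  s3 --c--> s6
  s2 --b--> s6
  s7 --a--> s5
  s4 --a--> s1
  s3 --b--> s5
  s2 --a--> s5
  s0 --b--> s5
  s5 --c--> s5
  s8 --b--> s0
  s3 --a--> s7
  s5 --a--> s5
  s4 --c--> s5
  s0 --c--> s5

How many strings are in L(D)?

19

The useful subgraph on states {s0, s2, s3, s6, s7, s8} is acyclic, so L(D) is finite; the longest accepting path visits 5 useful states, giving maximum string length 4.
Counting accepting paths from s2 by length: 1 of length 0, 1 of length 1, 5 of length 2, 6 of length 3, 6 of length 4. Total 19.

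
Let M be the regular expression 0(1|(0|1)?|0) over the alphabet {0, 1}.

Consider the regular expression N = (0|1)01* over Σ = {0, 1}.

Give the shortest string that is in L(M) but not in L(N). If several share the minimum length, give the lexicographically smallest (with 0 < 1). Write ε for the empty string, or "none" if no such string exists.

The string 0 is accepted by M but not by N.
No shorter string lies in the difference, and 0 is the lexicographically first length-1 string in L(M) \ L(N).

0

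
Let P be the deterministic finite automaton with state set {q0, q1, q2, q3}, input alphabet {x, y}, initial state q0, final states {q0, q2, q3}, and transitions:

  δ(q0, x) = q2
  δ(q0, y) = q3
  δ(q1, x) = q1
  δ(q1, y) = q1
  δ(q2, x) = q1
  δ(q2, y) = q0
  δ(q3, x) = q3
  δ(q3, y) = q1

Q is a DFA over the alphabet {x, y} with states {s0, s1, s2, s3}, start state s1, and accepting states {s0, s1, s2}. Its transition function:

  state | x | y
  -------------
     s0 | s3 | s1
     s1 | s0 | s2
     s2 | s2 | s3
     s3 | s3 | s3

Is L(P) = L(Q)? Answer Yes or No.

Exploring the product automaton P × Q from the start pair (q0, s1), following both machines on each input symbol, reaches 4 state pairs: (q0, s1), (q2, s0), (q3, s2), (q1, s3).
P accepts in {q0, q2, q3} and Q accepts in {s0, s1, s2}. In every reachable pair the two components are either both accepting — (q0, s1), (q2, s0), (q3, s2) — or both non-accepting, so no string is accepted by exactly one of the machines: L(P) \ L(Q) and L(Q) \ L(P) are both empty.
Hence every string is accepted by P iff it is accepted by Q, and the two languages coincide.

Yes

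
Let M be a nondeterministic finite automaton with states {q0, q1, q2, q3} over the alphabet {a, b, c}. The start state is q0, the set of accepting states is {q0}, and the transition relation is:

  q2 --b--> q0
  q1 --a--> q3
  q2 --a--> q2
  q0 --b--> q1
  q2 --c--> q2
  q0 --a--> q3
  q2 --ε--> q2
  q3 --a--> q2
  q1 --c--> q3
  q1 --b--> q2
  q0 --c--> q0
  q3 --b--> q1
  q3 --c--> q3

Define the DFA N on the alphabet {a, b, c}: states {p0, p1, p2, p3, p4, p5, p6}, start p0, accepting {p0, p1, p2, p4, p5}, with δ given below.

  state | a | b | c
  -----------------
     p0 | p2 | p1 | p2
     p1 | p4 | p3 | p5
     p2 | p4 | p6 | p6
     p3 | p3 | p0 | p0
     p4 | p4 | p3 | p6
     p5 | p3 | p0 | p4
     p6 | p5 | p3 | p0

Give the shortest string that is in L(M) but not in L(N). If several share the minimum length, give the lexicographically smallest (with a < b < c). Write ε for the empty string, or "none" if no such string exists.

cc

The string cc is accepted by M but not by N.
No shorter string lies in the difference, and cc is the lexicographically first length-2 string in L(M) \ L(N).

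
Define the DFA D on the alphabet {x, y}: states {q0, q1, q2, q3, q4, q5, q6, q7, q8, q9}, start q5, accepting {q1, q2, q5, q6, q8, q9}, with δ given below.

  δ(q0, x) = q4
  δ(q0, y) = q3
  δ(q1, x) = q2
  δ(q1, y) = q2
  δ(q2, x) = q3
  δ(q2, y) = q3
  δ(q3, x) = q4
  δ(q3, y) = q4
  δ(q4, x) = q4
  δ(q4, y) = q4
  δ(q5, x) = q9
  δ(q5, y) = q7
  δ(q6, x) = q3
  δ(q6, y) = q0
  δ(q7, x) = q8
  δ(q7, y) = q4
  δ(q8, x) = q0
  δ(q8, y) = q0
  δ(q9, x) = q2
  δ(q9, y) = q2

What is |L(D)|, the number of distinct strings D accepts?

The useful subgraph on states {q2, q5, q7, q8, q9} is acyclic, so L(D) is finite; the longest accepting path visits 3 useful states, giving maximum string length 2.
Counting accepting paths from q5 by length: 1 of length 0, 1 of length 1, 3 of length 2. Total 5.

5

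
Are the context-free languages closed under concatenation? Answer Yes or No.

Yes

Take grammars for L₁ and L₂ with disjoint nonterminals and start symbols S₁, S₂; adding a new start symbol with S → S₁S₂ gives a context-free grammar for L₁L₂.
So the context-free languages are closed under concatenation.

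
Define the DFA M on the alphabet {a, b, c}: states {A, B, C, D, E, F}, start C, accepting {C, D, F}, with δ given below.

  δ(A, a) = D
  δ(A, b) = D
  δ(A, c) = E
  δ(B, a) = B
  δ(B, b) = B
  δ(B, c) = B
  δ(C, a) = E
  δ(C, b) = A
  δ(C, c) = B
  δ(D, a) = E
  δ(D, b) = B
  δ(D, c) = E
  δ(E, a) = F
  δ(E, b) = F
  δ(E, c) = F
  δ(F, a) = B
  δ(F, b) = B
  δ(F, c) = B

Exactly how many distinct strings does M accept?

The useful subgraph on states {A, C, D, E, F} is acyclic, so L(M) is finite; the longest accepting path visits 5 useful states, giving maximum string length 4.
Counting accepting paths from C by length: 1 of length 0, 5 of length 2, 3 of length 3, 12 of length 4. Total 21.

21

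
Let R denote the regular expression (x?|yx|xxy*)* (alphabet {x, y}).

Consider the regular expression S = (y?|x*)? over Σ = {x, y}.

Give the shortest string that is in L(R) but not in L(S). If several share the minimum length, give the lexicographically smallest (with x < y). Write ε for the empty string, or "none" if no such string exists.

yx

The string yx is accepted by R but not by S.
No shorter string lies in the difference, and yx is the lexicographically first length-2 string in L(R) \ L(S).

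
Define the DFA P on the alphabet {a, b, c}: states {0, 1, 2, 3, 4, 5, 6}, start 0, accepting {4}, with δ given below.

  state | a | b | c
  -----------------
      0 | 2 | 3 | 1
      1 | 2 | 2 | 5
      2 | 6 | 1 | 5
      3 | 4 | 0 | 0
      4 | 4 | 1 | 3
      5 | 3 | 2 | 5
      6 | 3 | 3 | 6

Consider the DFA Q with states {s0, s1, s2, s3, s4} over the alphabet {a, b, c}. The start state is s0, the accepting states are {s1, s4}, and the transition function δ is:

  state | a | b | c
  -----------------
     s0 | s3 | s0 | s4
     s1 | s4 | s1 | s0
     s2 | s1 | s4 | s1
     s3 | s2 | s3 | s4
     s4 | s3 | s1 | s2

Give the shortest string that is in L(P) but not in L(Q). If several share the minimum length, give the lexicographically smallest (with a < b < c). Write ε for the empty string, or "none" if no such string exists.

ba

The string ba is accepted by P but not by Q.
No shorter string lies in the difference, and ba is the lexicographically first length-2 string in L(P) \ L(Q).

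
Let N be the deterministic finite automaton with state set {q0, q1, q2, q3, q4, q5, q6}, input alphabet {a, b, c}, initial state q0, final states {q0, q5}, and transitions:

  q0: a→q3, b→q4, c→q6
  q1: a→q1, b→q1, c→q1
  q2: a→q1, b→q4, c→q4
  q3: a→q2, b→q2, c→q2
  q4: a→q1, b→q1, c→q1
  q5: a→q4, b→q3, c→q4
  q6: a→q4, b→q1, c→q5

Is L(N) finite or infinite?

finite

The useful states (reachable from q0 and able to reach an accepting state) are {q0, q5, q6}.
Restricted to these states the transition graph has no cycle, so every accepting path has bounded length and L is finite.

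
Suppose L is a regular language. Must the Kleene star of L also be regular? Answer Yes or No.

If R is a regular expression for L then R* denotes L*; on automata, add a new accepting start state with an ε-move into the old start state and ε-moves from every old accepting state back to it.
So the regular languages are closed under Kleene star.

Yes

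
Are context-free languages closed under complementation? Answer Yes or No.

CFLs are closed under union, so if they were also closed under complement they would be closed under intersection by De Morgan (L₁ ∩ L₂ is the complement of the union of the complements). But {aⁿbⁿcᵐ} ∩ {aᵐbⁿcⁿ} = {aⁿbⁿcⁿ} is not context-free although both operands are.

No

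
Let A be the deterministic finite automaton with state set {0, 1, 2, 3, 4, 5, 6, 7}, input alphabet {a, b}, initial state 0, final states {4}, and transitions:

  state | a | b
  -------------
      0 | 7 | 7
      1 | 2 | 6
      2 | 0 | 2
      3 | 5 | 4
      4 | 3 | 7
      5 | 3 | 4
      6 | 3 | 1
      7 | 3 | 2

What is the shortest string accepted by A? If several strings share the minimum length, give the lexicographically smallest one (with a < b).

aab

A breadth-first search from 0 reaches an accepting state first via the path 0 → 7 → 3 → 4 on input aab.
No string of length < 3 is accepted (BFS exhausts all shorter strings without reaching an accepting state), and aab is the lexicographically least accepting string of length 3.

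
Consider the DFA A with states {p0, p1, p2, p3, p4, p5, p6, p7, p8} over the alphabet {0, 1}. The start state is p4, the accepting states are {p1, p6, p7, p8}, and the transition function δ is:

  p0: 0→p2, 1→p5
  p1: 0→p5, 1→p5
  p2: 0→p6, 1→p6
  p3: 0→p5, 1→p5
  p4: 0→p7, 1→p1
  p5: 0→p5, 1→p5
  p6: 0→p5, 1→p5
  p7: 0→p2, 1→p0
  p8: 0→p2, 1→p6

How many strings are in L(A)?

6

The useful subgraph on states {p0, p1, p2, p4, p6, p7} is acyclic, so L(A) is finite; the longest accepting path visits 5 useful states, giving maximum string length 4.
Counting accepting paths from p4 by length: 2 of length 1, 2 of length 3, 2 of length 4. Total 6.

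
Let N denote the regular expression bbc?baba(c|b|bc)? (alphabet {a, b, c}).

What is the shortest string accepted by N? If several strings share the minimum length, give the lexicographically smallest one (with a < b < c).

bbbaba

By inspection of the expression, no string of length less than 6 matches, and bbbaba is the lexicographically first match of length 6.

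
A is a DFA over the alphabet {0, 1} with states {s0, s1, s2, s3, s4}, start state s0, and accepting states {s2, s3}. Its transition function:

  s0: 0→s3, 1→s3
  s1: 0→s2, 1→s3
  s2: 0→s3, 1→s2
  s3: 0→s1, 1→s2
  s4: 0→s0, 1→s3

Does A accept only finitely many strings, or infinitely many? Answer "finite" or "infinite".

State s2 is reachable from the start and can reach an accepting state, and it lies on the cycle s2 → s2.
Traversing that cycle any number of times yields accepted strings of unbounded length, so the language is infinite.

infinite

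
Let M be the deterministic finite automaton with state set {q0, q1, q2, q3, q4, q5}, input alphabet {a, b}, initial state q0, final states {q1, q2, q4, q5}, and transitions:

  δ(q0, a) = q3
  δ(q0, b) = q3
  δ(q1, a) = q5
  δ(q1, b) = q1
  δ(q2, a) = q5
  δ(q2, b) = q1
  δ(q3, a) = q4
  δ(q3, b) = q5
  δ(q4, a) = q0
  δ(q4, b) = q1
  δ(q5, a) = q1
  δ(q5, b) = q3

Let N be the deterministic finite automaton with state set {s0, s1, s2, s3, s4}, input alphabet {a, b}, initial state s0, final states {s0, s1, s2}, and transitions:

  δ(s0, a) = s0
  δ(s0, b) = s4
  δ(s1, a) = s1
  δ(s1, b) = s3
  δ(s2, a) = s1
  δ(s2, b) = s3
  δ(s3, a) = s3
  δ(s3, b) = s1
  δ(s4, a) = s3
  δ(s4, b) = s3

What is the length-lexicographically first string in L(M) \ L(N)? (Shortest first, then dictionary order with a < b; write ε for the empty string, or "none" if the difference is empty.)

The string ab is accepted by M but not by N.
No shorter string lies in the difference, and ab is the lexicographically first length-2 string in L(M) \ L(N).

ab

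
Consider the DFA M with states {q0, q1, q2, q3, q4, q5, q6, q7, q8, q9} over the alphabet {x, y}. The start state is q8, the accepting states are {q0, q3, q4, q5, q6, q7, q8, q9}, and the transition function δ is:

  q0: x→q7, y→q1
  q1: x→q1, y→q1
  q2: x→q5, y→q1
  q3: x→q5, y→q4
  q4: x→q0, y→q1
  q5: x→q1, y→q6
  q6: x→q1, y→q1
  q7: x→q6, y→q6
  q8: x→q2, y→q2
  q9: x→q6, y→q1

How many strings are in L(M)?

The useful subgraph on states {q2, q5, q6, q8} is acyclic, so L(M) is finite; the longest accepting path visits 4 useful states, giving maximum string length 3.
Counting accepting paths from q8 by length: 1 of length 0, 2 of length 2, 2 of length 3. Total 5.

5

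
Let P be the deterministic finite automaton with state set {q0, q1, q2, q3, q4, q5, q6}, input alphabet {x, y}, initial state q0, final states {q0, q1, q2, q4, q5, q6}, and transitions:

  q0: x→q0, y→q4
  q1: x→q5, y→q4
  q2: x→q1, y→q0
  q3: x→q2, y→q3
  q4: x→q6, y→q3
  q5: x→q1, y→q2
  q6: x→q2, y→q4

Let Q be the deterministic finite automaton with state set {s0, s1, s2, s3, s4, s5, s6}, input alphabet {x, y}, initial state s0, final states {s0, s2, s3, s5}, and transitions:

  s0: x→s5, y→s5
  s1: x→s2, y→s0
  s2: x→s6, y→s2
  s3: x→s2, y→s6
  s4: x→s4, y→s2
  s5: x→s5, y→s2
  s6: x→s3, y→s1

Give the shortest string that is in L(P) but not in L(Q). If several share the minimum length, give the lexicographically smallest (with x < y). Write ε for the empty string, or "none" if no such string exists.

The string xyx is accepted by P but not by Q.
No shorter string lies in the difference, and xyx is the lexicographically first length-3 string in L(P) \ L(Q).

xyx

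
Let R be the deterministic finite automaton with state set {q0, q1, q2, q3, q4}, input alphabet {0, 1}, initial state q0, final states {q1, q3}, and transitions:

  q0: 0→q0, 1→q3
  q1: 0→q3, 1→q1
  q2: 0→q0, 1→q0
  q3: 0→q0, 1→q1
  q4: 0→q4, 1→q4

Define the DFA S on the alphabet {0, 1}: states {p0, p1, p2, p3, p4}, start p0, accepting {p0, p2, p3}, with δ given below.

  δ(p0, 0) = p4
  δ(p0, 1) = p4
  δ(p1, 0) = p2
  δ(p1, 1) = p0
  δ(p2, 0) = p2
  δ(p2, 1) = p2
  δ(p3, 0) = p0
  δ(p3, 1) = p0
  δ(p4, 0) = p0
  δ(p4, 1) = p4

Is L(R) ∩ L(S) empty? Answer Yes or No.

The string 110 is accepted by both R and S.
Hence L(R) ∩ L(S) ≠ ∅.

No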